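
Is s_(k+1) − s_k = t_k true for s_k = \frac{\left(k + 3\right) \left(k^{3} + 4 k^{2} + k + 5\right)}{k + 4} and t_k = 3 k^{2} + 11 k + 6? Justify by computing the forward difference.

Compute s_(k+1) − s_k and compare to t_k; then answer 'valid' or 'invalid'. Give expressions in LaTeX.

s_(k+1) = (k + 4)*(k + (k + 1)**3 + 4*(k + 1)**2 + 6)/(k + 5)
s_(k+1) − s_k = (3*k**4 + 36*k**3 + 146*k**2 + 225*k + 101)/(k**2 + 9*k + 20)
(s_(k+1) − s_k) − t_k = (-2*k**3 - 19*k**2 - 49*k - 19)/(k**2 + 9*k + 20)

Invalid: residual \frac{- 2 k^{3} - 19 k^{2} - 49 k - 19}{k^{2} + 9 k + 20} ≠ 0.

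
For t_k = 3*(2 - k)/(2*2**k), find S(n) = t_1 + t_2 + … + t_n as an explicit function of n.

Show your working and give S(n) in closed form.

Step 1: r(k) = (k - 1)/(2*(k - 2)).
A = 1/2, B = 1, C = k - 2.
Set up (1/2)·f(k+1) − (1)·f(k) − (k - 2) = 0.
d = 1 from the (0,0,1) case.
Coefficient equations give f(k) = -2*(k - 1).
Get s_k = R·t_k = 3*(k - 1)/2**k with R(k) = B(k−1)f(k)/C(k) = -2*(k - 1)/(k - 2).
Verify: 3*(2 - k)/(2*2**k) matches t_k.
Telescope: S(n) = s_(n+1) − s_(1) = 3*2**(-n - 1)*n − (0) = 3*2**(-n - 1)*n.

S(n) = 3*2**(-n - 1)*n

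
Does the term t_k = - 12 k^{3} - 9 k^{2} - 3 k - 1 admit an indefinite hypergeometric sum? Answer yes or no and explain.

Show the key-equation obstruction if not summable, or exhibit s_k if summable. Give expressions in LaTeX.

Yes. s_k = - 3 k^{4} + 3 k^{3} - k.

r(k) = (12*k**3 + 45*k**2 + 57*k + 25)/(12*k**3 + 9*k**2 + 3*k + 1) after simplifying.
Normal form (A,B,C) = (1, 1, k**3 + 3*k**2/4 + k/4 + 1/12).
Set up (1)·f(k+1) − (1)·f(k) − (k**3 + 3*k**2/4 + k/4 + 1/12) = 0.
Bound: deg f ≤ 4.
Match coefficients ⇒ f(k) = k*(3*k**3 - 3*k**2 + 1)/12.
Then R = B(k−1)f/C = k*(3*k**3 - 3*k**2 + 1)/(12*k**3 + 9*k**2 + 3*k + 1), so s_k = R(k)·t_k = -3*k**4 + 3*k**3 - k.
Δs = -12*k**3 - 9*k**2 - 3*k - 1, as required.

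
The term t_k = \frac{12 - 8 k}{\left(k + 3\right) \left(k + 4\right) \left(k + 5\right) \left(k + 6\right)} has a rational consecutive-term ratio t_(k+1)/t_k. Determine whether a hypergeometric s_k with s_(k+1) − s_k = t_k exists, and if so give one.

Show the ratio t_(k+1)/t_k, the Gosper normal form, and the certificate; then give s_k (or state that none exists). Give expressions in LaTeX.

s_k = \frac{4 k}{\left(k + 3\right) \left(k + 4\right) \left(k + 5\right)}

Ratio r(k) = (k + 3)*(2*k - 1)/((k + 7)*(2*k - 3)).
Normal form (A,B,C) = (k + 3, k + 7, k - 3/2).
f must satisfy (k + 3)·f(k+1) − (k + 6)·f(k) = k - 3/2.
d = 3 from the (1,1,1) case.
Solve for f: f(k) = -k/2 (degree 1 ≤ 3).
Certificate R = B(k−1)f/C = -k*(k + 6)/(2*k - 3) gives s_k = 4*k/((k + 3)*(k + 4)*(k + 5)).
Δs = 4*(3 - 2*k)/(k**4 + 18*k**3 + 119*k**2 + 342*k + 360), as required.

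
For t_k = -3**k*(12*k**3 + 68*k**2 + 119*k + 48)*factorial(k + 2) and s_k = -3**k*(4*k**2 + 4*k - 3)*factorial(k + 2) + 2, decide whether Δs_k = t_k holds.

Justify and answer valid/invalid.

Valid — Δs_k = t_k.

s_(k+1) = -3**(k + 1)*(4*k + 4*(k + 1)**2 + 1)*factorial(k + 3) + 2
s_(k+1) − s_k = -3**k*(12*k**3 + 68*k**2 + 119*k + 48)*factorial(k + 2)
(s_(k+1) − s_k) − t_k = 0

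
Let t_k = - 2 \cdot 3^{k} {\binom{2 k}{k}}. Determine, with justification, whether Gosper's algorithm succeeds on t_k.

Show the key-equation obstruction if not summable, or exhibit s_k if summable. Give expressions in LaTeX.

No — t_k has no hypergeometric antidifference.

t_(k+1)/t_k = 6*(2*k + 1)/(k + 1).
Normal form (A,B,C) = (12*k + 6, k + 1, 1).
Need (12*k + 6)·f(k+1) − (k)·f(k) = 1.
Bound: deg f ≤ -1.
deg f ≤ -1 is impossible — no certificate.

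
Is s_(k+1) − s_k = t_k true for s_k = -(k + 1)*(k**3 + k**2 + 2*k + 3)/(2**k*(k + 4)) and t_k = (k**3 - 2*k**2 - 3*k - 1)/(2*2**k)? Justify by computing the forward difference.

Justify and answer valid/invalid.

s_(k+1) = -(k + 2)*(2*k + (k + 1)**3 + (k + 1)**2 + 5)/(2*2**k*(k + 5))
s_(k+1) − s_k = (k**5 + 4*k**4 - 13*k**3 - 41*k**2 - 42*k - 26)/(2*2**k*(k**2 + 9*k + 20))
(s_(k+1) − s_k) − t_k = 3*(-k**4 - 4*k**3 + 9*k**2 + 9*k - 2)/(2*2**k*(k**2 + 9*k + 20))

Invalid: residual 3*(-k**4 - 4*k**3 + 9*k**2 + 9*k - 2)/(2*2**k*(k**2 + 9*k + 20)) ≠ 0.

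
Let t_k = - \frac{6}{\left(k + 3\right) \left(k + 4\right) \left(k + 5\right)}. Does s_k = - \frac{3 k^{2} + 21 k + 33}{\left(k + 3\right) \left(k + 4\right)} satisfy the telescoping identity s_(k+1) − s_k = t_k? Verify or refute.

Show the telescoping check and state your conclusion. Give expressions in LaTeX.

s_(k+1) = 3*(-7*k - (k + 1)**2 - 18)/((k + 4)*(k + 5))
s_(k+1) − s_k = -6/(k**3 + 12*k**2 + 47*k + 60)
(s_(k+1) − s_k) − t_k = 0

valid; difference matches t_k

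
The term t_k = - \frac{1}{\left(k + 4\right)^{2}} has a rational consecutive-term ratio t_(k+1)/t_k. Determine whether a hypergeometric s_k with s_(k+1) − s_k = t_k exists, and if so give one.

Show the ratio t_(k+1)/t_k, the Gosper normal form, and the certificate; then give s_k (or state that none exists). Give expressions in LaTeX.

none — t_k is not Gosper-summable

t_(k+1)/t_k = (k + 4)**2/(k + 5)**2.
Gosper form: A/B · C(k+1)/C(k) with A=k**2 + 8*k + 16, B=k**2 + 10*k + 25, C=1.
Solve (k**2 + 8*k + 16)·f(k+1) − (k**2 + 8*k + 16)·f(k) = 1.
d = 0 from the (2,2,0) case.
f = c0 ⇒ A·f(k+1) − B(k−1)·f(k) − C = -1. The system {-1 = 0} is inconsistent; no antidifference.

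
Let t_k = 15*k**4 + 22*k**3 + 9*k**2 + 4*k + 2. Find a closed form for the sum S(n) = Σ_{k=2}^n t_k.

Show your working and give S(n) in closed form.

S(n) = 3*n**5 + 13*n**4 + 19*n**3 + 12*n**2 + 5*n - 52

Ratio r(k) = (15*k**4 + 82*k**3 + 165*k**2 + 148*k + 52)/(15*k**4 + 22*k**3 + 9*k**2 + 4*k + 2).
A = 1, B = 1, C = k**4 + 22*k**3/15 + 3*k**2/5 + 4*k/15 + 2/15.
f must satisfy (1)·f(k+1) − (1)·f(k) = k**4 + 22*k**3/15 + 3*k**2/5 + 4*k/15 + 2/15.
deg f ≤ 5 (via 0,0,4).
Coefficient equations give f(k) = k*(k + 1)*(3*k**3 - 5*k**2 + 2*k + 1)/15.
So s_k = (B(k−1)f/C)·t_k = (k*(3*k**3 - 5*k**2 + 2*k + 1)/(15*k**3 + 7*k**2 + 2*k + 2))·t_k = k*(3*k**4 - 2*k**3 - 3*k**2 + 3*k + 1).
Check: Δs_k = 15*k**4 + 22*k**3 + 9*k**2 + 4*k + 2. ✓
Σ_(k=2)^n t_k = s_(n+1) − s_(2) = (3*n**5 + 13*n**4 + 19*n**3 + 12*n**2 + 5*n + 2) − (54), i.e. 3*n**5 + 13*n**4 + 19*n**3 + 12*n**2 + 5*n - 52.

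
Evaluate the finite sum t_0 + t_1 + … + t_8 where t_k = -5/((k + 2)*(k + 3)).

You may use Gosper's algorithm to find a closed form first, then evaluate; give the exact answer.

Σ = -45/22

Step 1: r(k) = (k + 2)/(k + 4).
Gosper form: A/B · C(k+1)/C(k) with A=k + 2, B=k + 4, C=1.
Solve (k + 2)·f(k+1) − (k + 3)·f(k) = 1.
From deg A=1, deg B=1, deg C=0: d=1.
Solve for f: f(k) = k/2 (degree 1 ≤ 1).
R(k) = B(k−1)·f(k)/C(k) = k*(k + 3)/2; s_k = R·t_k = -5*k/(2*k + 4).
Verify: -5/(k**2 + 5*k + 6) matches t_k.
Sum = s_(9) − s_(0); s_(9) = -45/22, s_(0) = 0 ⇒ -45/22.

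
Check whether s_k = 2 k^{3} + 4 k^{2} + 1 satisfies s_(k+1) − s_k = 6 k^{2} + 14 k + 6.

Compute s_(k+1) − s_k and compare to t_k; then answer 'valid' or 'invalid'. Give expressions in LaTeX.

s_(k+1) = 2*(k + 1)**3 + 4*(k + 1)**2 + 1
s_(k+1) − s_k = 6*k**2 + 14*k + 6
(s_(k+1) − s_k) − t_k = 0

valid (s_(k+1) − s_k reduces to t_k)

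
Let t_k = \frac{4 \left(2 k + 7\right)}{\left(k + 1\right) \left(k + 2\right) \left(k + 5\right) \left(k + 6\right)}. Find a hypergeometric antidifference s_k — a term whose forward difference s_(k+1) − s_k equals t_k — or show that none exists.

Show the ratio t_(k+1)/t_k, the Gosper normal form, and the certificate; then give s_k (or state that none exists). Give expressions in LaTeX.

s_k = \frac{4 k \left(k + 6\right)}{5 \left(k^{2} + 6 k + 5\right)}

r(k) = (k + 1)*(k + 5)*(2*k + 9)/((k + 3)*(k + 7)*(2*k + 7)) after simplifying.
So A=k + 1 and B=k + 7, with C=k**3 + 21*k**2/2 + 73*k/2 + 42.
Need (k + 1)·f(k+1) − (k + 6)·f(k) = k**3 + 21*k**2/2 + 73*k/2 + 42.
Bound: deg f ≤ 5.
Solving with deg f ≤ 5: f(k) = k*(k + 2)*(k + 3)*(k + 4)*(k + 6)/10.
Then R = B(k−1)f/C = k*(k + 2)*(k + 6)**2/(5*(2*k + 7)), so s_k = R(k)·t_k = 4*k*(k + 6)/(5*(k**2 + 6*k + 5)).
s_(k+1) − s_k = 4*(2*k + 7)/(k**4 + 14*k**3 + 65*k**2 + 112*k + 60) = t_k.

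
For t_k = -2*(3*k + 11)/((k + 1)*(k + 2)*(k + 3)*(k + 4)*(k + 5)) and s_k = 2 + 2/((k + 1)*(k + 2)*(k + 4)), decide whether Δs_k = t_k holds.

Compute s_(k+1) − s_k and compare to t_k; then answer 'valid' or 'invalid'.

s_(k+1) = 2 + 2/((k + 2)*(k + 3)*(k + 5))
s_(k+1) − s_k = 2*(-3*k - 11)/(k**5 + 15*k**4 + 85*k**3 + 225*k**2 + 274*k + 120)
(s_(k+1) − s_k) − t_k = 0

valid (s_(k+1) − s_k reduces to t_k)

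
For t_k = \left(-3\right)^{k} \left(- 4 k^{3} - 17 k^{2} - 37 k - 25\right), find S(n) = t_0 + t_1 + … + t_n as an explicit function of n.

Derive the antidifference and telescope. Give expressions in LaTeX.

S(n) = - 3 \left(-3\right)^{n} n^{3} - 15 \left(-3\right)^{n} n^{2} - 33 \left(-3\right)^{n} n - 24 \left(-3\right)^{n} - 1

Step 1: r(k) = 3*(-4*k**3 - 29*k**2 - 83*k - 83)/(4*k**3 + 17*k**2 + 37*k + 25).
A = -3, B = 1, C = k**3 + 17*k**2/4 + 37*k/4 + 25/4.
Key eq: (-3)·f(k+1) = (1)·f(k) + (k**3 + 17*k**2/4 + 37*k/4 + 25/4).
d = 3 from the (0,0,3) case.
Solve for f: f(k) = -(k**3 + 2*k**2 + 4*k + 1)/4 (degree 3 ≤ 3).
So s_k = (B(k−1)f/C)·t_k = (-(k**3 + 2*k**2 + 4*k + 1)/(4*k**3 + 17*k**2 + 37*k + 25))·t_k = (-3)**k*(k**3 + 2*k**2 + 4*k + 1).
s_(k+1) − s_k = (-3)**k*(-4*k**3 - 17*k**2 - 37*k - 25) = t_k.
Σ_(k=0)^n t_k = s_(n+1) − s_(0) = ((-3)**(n + 1)*(n**3 + 5*n**2 + 11*n + 8)) − (1), i.e. -3*(-3)**n*n**3 - 15*(-3)**n*n**2 - 33*(-3)**n*n - 24*(-3)**n - 1.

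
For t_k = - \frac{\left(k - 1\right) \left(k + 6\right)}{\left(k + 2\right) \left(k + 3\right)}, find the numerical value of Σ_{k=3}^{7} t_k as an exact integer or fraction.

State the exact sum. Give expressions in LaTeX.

Σ = -19/5

t_(k+1)/t_k = k*(k + 2)*(k + 7)/((k - 1)*(k + 4)*(k + 6)).
A = k + 2, B = k + 4, C = k**2 + 5*k - 6.
Set up (k + 2)·f(k+1) − (k + 3)·f(k) − (k**2 + 5*k - 6) = 0.
From deg A=1, deg B=1, deg C=2: d=2.
Match coefficients ⇒ f(k) = k*(k - 4).
Get s_k = R·t_k = k*(4 - k)/(k + 2) with R(k) = B(k−1)f(k)/C(k) = k*(k - 4)*(k + 3)/((k - 1)*(k + 6)).
Check: Δs_k = (-k**2 - 5*k + 6)/(k**2 + 5*k + 6). ✓
Evaluate s at k=8 and k=3: -16/5 and 3/5; difference -19/5.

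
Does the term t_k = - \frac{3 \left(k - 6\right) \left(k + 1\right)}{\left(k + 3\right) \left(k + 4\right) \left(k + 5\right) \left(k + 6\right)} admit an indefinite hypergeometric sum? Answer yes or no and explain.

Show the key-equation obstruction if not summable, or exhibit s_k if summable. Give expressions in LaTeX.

Yes. s_k = \frac{3 k \left(k + 1\right)}{k^{3} + 12 k^{2} + 47 k + 60}.

Step 1: r(k) = (k - 5)*(k + 2)*(k + 3)/((k - 6)*(k + 1)*(k + 7)).
Take A(k)=k + 3, B(k)=k + 7, C(k)=k**2 - 5*k - 6.
Solve (k + 3)·f(k+1) − (k + 6)·f(k) = k**2 - 5*k - 6.
Degrees (1,1,2) ⇒ d ≤ 3.
Match coefficients ⇒ f(k) = -k*(k + 1).
R(k) = B(k−1)·f(k)/C(k) = -k*(k + 6)/(k - 6); s_k = R·t_k = 3*k*(k + 1)/(k**3 + 12*k**2 + 47*k + 60).
Check: Δs_k = 3*(-k**2 + 5*k + 6)/(k**4 + 18*k**3 + 119*k**2 + 342*k + 360). ✓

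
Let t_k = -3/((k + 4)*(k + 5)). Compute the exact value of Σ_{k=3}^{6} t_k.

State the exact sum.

Σ = -12/77

Step 1: r(k) = (k + 4)/(k + 6).
Factor: A=k + 4; B=k + 6; C=1.
Need (k + 4)·f(k+1) − (k + 5)·f(k) = 1.
Bound: deg f ≤ 1.
Match coefficients ⇒ f(k) = k/4.
Certificate R = B(k−1)f/C = k*(k + 5)/4 gives s_k = -3*k/(4*k + 16).
s_(k+1) − s_k = -3/(k**2 + 9*k + 20) = t_k.
Σ_(k=3)^(6) t_k = s_(7) − s_(3) = -21/44 − (-9/28) = -12/77.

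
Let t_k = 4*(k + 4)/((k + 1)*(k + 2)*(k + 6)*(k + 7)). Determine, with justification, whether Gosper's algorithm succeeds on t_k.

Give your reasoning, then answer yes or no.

t_(k+1)/t_k = (k + 1)*(k + 5)*(k + 6)/((k + 3)*(k + 4)*(k + 8)).
Gosper form: A/B · C(k+1)/C(k) with A=k + 1, B=k + 8, C=k**4 + 16*k**3 + 95*k**2 + 248*k + 240.
Need (k + 1)·f(k+1) − (k + 7)·f(k) = k**4 + 16*k**3 + 95*k**2 + 248*k + 240.
Degrees (1,1,4) ⇒ d ≤ 6.
A polynomial solution: f(k) = k*(k + 2)*(k + 3)*(k + 4)*(k + 5)*(k + 7)/12.
So s_k = (B(k−1)f/C)·t_k = (k*(k + 2)*(k + 7)**2/(12*(k + 4)))·t_k = k*(k + 7)/(3*(k**2 + 7*k + 6)).
s_(k+1) − s_k = 4*(k + 4)/(k**4 + 16*k**3 + 83*k**2 + 152*k + 84) = t_k.

Yes. s_k = k*(k + 7)/(3*(k**2 + 7*k + 6)).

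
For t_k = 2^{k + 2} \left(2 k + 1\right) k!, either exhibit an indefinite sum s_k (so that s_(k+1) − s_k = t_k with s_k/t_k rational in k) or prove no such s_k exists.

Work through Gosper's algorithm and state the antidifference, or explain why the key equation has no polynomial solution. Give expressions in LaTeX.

The ratio is 2*(k + 1)*(2*k + 3)/(2*k + 1).
A = 2*k + 2, B = 1, C = k + 1/2.
Key eq: (2*k + 2)·f(k+1) = (1)·f(k) + (k + 1/2).
Bound: deg f ≤ 0.
A polynomial solution: f(k) = 1/2.
R(k) = B(k−1)·f(k)/C(k) = 1/(2*k + 1); s_k = R·t_k = 2**(k + 2)*factorial(k).
s_(k+1) − s_k = 2**(k + 2)*(2*k + 1)*factorial(k) = t_k.

s_k = 2^{k + 2} k!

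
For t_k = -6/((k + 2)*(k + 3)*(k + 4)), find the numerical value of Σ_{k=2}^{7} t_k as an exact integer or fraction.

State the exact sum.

r(k) = (k + 2)/(k + 5) after simplifying.
So A=k + 2 and B=k + 5, with C=1.
Solve (k + 2)·f(k+1) − (k + 4)·f(k) = 1.
d = 2 from the (1,1,0) case.
Solving with deg f ≤ 2: f(k) = k*(k + 5)/12.
So s_k = (B(k−1)f/C)·t_k = (k*(k + 4)*(k + 5)/12)·t_k = k*(-k - 5)/(2*(k + 2)*(k + 3)).
s_(k+1) − s_k = -6/(k**3 + 9*k**2 + 26*k + 24) = t_k.
Σ_(k=2)^(7) t_k = s_(8) − s_(2) = -26/55 − (-7/20) = -27/220.

Σ = -27/220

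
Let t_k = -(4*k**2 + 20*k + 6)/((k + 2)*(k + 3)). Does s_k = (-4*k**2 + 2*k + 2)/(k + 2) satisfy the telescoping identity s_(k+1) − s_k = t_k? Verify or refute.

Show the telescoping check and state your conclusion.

Valid — Δs_k = t_k.

s_(k+1) = 2*k*(-2*k - 3)/(k + 3)
s_(k+1) − s_k = 2*(-2*k**2 - 10*k - 3)/(k**2 + 5*k + 6)
(s_(k+1) − s_k) − t_k = 0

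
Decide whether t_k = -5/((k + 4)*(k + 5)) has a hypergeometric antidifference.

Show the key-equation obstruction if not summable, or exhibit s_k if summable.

The ratio is (k + 4)/(k + 6).
So A=k + 4 and B=k + 6, with C=1.
Set up (k + 4)·f(k+1) − (k + 5)·f(k) − (1) = 0.
From deg A=1, deg B=1, deg C=0: d=1.
A polynomial solution: f(k) = k/4.
So s_k = (B(k−1)f/C)·t_k = (k*(k + 5)/4)·t_k = -5*k/(4*k + 16).
Verify: -5/(k**2 + 9*k + 20) matches t_k.

Yes. s_k = -5*k/(4*k + 16).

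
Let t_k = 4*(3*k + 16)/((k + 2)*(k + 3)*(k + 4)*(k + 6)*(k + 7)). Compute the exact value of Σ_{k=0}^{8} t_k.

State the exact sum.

Σ = 6/55

Step 1: r(k) = (k + 2)*(k + 6)*(3*k + 19)/((k + 5)*(k + 8)*(3*k + 16)).
A = k + 2, B = k + 8, C = k**2 + 31*k/3 + 80/3.
f must satisfy (k + 2)·f(k+1) − (k + 7)·f(k) = k**2 + 31*k/3 + 80/3.
d = 5 from the (1,1,2) case.
A polynomial solution: f(k) = k*(k + 4)*(k + 5)*(k**2 + 11*k + 36)/108.
So s_k = (B(k−1)f/C)·t_k = (k*(k + 4)*(k + 7)*(k**2 + 11*k + 36)/(36*(3*k + 16)))·t_k = k*(k**2 + 11*k + 36)/(9*(k**3 + 11*k**2 + 36*k + 36)).
s_(k+1) − s_k = 4*(3*k + 16)/(k**5 + 22*k**4 + 185*k**3 + 740*k**2 + 1404*k + 1008) = t_k.
Telescoping: Σ = s_(9) − s_(0) = 6/55 − (0) = 6/55.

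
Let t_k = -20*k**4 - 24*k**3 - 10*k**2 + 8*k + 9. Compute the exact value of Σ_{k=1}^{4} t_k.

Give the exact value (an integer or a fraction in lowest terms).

Compute t_(k+1)/t_k: get (20*k**4 + 104*k**3 + 202*k**2 + 164*k + 37)/(20*k**4 + 24*k**3 + 10*k**2 - 8*k - 9).
A = 1, B = 1, C = k**4 + 6*k**3/5 + k**2/2 - 2*k/5 - 9/20.
f must satisfy (1)·f(k+1) − (1)·f(k) = k**4 + 6*k**3/5 + k**2/2 - 2*k/5 - 9/20.
deg f ≤ 5 (via 0,0,4).
Solve for f: f(k) = k*(4*k**4 - 4*k**3 - 2*k**2 - 3*k - 4)/20 (degree 5 ≤ 5).
Certificate R = B(k−1)f/C = k*(4*k**4 - 4*k**3 - 2*k**2 - 3*k - 4)/(20*k**4 + 24*k**3 + 10*k**2 - 8*k - 9) gives s_k = k*(-4*k**4 + 4*k**3 + 2*k**2 + 3*k + 4).
s_(k+1) − s_k = -20*k**4 - 24*k**3 - 10*k**2 + 8*k + 9 = t_k.
Σ_(k=1)^(4) t_k = s_(5) − s_(1) = -9655 − (9) = -9664.

Σ = -9664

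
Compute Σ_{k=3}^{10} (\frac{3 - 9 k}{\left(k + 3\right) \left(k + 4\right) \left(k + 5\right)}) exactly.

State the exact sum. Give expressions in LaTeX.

Σ = -2/5

Compute t_(k+1)/t_k: get (k + 3)*(3*k + 2)/((k + 6)*(3*k - 1)).
Gosper form: A/B · C(k+1)/C(k) with A=k + 3, B=k + 6, C=k - 1/3.
Set up (k + 3)·f(k+1) − (k + 5)·f(k) − (k - 1/3) = 0.
Degrees (1,1,1) ⇒ d ≤ 2.
A polynomial solution: f(k) = k*(k - 2)/9.
Then R = B(k−1)f/C = k*(k - 2)*(k + 5)/(3*(3*k - 1)), so s_k = R(k)·t_k = -k*(k - 2)/((k + 3)*(k + 4)).
Δs = 3*(1 - 3*k)/(k**3 + 12*k**2 + 47*k + 60), as required.
Telescoping: Σ = s_(11) − s_(3) = -33/70 − (-1/14) = -2/5.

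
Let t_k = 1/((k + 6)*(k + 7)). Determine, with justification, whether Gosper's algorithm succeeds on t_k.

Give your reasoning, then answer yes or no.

Yes. s_k = k/(6*(k + 6)).

r(k) = (k + 6)/(k + 8) after simplifying.
Take A(k)=k + 6, B(k)=k + 8, C(k)=1.
Key eq: (k + 6)·f(k+1) = (k + 7)·f(k) + (1).
Degrees (1,1,0) ⇒ d ≤ 1.
Coefficient equations give f(k) = k/6.
R(k) = B(k−1)·f(k)/C(k) = k*(k + 7)/6; s_k = R·t_k = k/(6*(k + 6)).
Δs = 1/(k**2 + 13*k + 42), as required.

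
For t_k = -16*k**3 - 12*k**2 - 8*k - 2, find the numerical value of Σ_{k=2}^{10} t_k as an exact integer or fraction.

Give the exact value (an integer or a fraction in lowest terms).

Ratio r(k) = (8*k**3 + 30*k**2 + 40*k + 19)/(8*k**3 + 6*k**2 + 4*k + 1).
Gosper form: A/B · C(k+1)/C(k) with A=1, B=1, C=k**3 + 3*k**2/4 + k/2 + 1/8.
Solve (1)·f(k+1) − (1)·f(k) = k**3 + 3*k**2/4 + k/2 + 1/8.
From deg A=0, deg B=0, deg C=3: d=4.
A polynomial solution: f(k) = k**2*(2*k**2 - 2*k + 1)/8.
R(k) = B(k−1)·f(k)/C(k) = k**2*(2*k**2 - 2*k + 1)/(8*k**3 + 6*k**2 + 4*k + 1); s_k = R·t_k = k**2*(-4*k**2 + 4*k - 2).
Δs = -16*k**3 - 12*k**2 - 8*k - 2, as required.
Sum = s_(11) − s_(2); s_(11) = -53482, s_(2) = -40 ⇒ -53442.

Σ = -53442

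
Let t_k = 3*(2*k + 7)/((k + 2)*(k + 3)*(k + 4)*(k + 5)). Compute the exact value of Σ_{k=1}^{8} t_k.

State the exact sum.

Σ = 128/715

Compute t_(k+1)/t_k: get (k + 2)*(2*k + 9)/((k + 6)*(2*k + 7)).
Gosper form: A/B · C(k+1)/C(k) with A=k + 2, B=k + 6, C=k + 7/2.
Need (k + 2)·f(k+1) − (k + 5)·f(k) = k + 7/2.
Bound: deg f ≤ 3.
Match coefficients ⇒ f(k) = k*(k + 3)*(k + 6)/16.
Then R = B(k−1)f/C = k*(k + 3)*(k + 5)*(k + 6)/(8*(2*k + 7)), so s_k = R(k)·t_k = 3*k*(k + 6)/(8*(k**2 + 6*k + 8)).
Check: Δs_k = 3*(2*k + 7)/(k**4 + 14*k**3 + 71*k**2 + 154*k + 120). ✓
Telescoping: Σ = s_(9) − s_(1) = 405/1144 − (7/40) = 128/715.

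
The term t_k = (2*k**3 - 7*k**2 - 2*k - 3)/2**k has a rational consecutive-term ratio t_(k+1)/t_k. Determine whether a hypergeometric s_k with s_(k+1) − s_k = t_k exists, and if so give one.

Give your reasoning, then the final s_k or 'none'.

Ratio r(k) = (2*k**3 - k**2 - 10*k - 10)/(2*(2*k**3 - 7*k**2 - 2*k - 3)).
A = 1/2, B = 1, C = k**3 - 7*k**2/2 - k - 3/2.
Set up (1/2)·f(k+1) − (1)·f(k) − (k**3 - 7*k**2/2 - k - 3/2) = 0.
Degrees (0,0,3) ⇒ d ≤ 3.
Solve for f: f(k) = -k*(2*k**2 - k + 2) (degree 3 ≤ 3).
Get s_k = R·t_k = 2**(1 - k)*k*(-2*k**2 + k - 2) with R(k) = B(k−1)f(k)/C(k) = -2*k*(2*k**2 - k + 2)/(2*k**3 - 7*k**2 - 2*k - 3).
s_(k+1) − s_k = (2*k**3 - 7*k**2 - 2*k - 3)/2**k = t_k.

s_k = 2**(1 - k)*k*(-2*k**2 + k - 2)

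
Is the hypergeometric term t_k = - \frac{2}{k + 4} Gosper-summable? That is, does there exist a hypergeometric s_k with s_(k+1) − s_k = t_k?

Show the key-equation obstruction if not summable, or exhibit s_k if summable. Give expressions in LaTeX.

No; the coefficient equations for f are inconsistent.

Compute t_(k+1)/t_k: get (k + 4)/(k + 5).
Factor: A=k + 4; B=k + 5; C=1.
Key eq: (k + 4)·f(k+1) = (k + 4)·f(k) + (1).
d = 0 from the (1,1,0) case.
Generic f = c0 gives residual -1; -1 = 0 cannot hold, so t_k is not Gosper-summable.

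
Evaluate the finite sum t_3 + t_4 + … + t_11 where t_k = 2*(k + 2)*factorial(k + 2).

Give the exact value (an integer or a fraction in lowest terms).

Σ = 174356582160

r(k) = (k + 3)**2/(k + 2) after simplifying.
Factor: A=k + 3; B=1; C=k + 2.
Need (k + 3)·f(k+1) − (1)·f(k) = k + 2.
Degrees (1,0,1) ⇒ d ≤ 0.
A polynomial solution: f(k) = 1.
Get s_k = R·t_k = 2*factorial(k + 2) with R(k) = B(k−1)f(k)/C(k) = 1/(k + 2).
s_(k+1) − s_k = 2*(k + 2)*factorial(k + 2) = t_k.
Sum = s_(12) − s_(3); s_(12) = 174356582400, s_(3) = 240 ⇒ 174356582160.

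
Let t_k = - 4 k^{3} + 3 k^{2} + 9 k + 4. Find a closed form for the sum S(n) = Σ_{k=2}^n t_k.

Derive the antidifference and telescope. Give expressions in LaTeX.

The ratio is (4*k**3 + 9*k**2 - 3*k - 12)/(4*k**3 - 3*k**2 - 9*k - 4).
Normal form (A,B,C) = (1, 1, k**3 - 3*k**2/4 - 9*k/4 - 1).
Key eq: (1)·f(k+1) = (1)·f(k) + (k**3 - 3*k**2/4 - 9*k/4 - 1).
d = 4 from the (0,0,3) case.
Coefficient equations give f(k) = k**2*(k**2 - 3*k - 2)/4.
Then R = B(k−1)f/C = k**2*(k**2 - 3*k - 2)/(4*k**3 - 3*k**2 - 9*k - 4), so s_k = R(k)·t_k = k**2*(-k**2 + 3*k + 2).
s_(k+1) − s_k = -4*k**3 + 3*k**2 + 9*k + 4 = t_k.
Telescope: S(n) = s_(n+1) − s_(2) = -n**4 - n**3 + 5*n**2 + 9*n + 4 − (16) = -n**4 - n**3 + 5*n**2 + 9*n - 12.

S(n) = - n^{4} - n^{3} + 5 n^{2} + 9 n - 12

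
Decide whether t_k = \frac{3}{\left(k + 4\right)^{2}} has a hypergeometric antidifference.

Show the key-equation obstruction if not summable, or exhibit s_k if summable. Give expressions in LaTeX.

No — t_k has no hypergeometric antidifference.

Compute t_(k+1)/t_k: get (k + 4)**2/(k + 5)**2.
A = k**2 + 8*k + 16, B = k**2 + 10*k + 25, C = 1.
Set up (k**2 + 8*k + 16)·f(k+1) − (k**2 + 8*k + 16)·f(k) − (1) = 0.
d = 0 from the (2,2,0) case.
f = c0 ⇒ A·f(k+1) − B(k−1)·f(k) − C = -1. The system {-1 = 0} is inconsistent; no antidifference.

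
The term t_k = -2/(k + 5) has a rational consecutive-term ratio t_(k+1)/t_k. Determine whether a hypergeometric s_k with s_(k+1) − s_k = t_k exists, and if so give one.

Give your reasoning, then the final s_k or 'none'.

Ratio r(k) = (k + 5)/(k + 6).
So A=k + 5 and B=k + 6, with C=1.
f must satisfy (k + 5)·f(k+1) − (k + 5)·f(k) = 1.
deg f ≤ 0 (via 1,1,0).
f = c0 ⇒ A·f(k+1) − B(k−1)·f(k) − C = -1. The system {-1 = 0} is inconsistent; no antidifference.

none — t_k is not Gosper-summable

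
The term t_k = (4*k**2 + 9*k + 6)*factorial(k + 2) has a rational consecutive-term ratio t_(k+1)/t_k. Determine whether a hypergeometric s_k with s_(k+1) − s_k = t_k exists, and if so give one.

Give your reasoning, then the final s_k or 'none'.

The ratio is (k + 3)*(9*k + 4*(k + 1)**2 + 15)/(4*k**2 + 9*k + 6).
Take A(k)=k + 3, B(k)=1, C(k)=k**2 + 9*k/4 + 3/2.
Need (k + 3)·f(k+1) − (1)·f(k) = k**2 + 9*k/4 + 3/2.
d = 1 from the (1,0,2) case.
Solving with deg f ≤ 1: f(k) = (4*k - 3)/4.
Then R = B(k−1)f/C = (4*k - 3)/(4*k**2 + 9*k + 6), so s_k = R(k)·t_k = (4*k - 3)*factorial(k + 2).
s_(k+1) − s_k = (4*k**2 + 9*k + 6)*factorial(k + 2) = t_k.

s_k = (4*k - 3)*factorial(k + 2)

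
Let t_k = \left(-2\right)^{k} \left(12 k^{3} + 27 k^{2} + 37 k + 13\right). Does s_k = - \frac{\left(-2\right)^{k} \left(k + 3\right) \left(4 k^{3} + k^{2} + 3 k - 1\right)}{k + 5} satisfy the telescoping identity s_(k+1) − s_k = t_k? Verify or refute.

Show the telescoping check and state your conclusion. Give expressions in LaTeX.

Invalid: residual \frac{\left(-2\right)^{k + 1} \left(12 k^{4} + 91 k^{3} + 173 k^{2} + 201 k + 64\right)}{k^{2} + 11 k + 30} ≠ 0.

s_(k+1) = 2*(-2)**k*(k + 4)*(3*k + 4*(k + 1)**3 + (k + 1)**2 + 2)/(k + 6)
s_(k+1) − s_k = (-2)**k*(12*k**5 + 135*k**4 + 512*k**3 + 884*k**2 + 851*k + 262)/(k**2 + 11*k + 30)
(s_(k+1) − s_k) − t_k = (-2)**(k + 1)*(12*k**4 + 91*k**3 + 173*k**2 + 201*k + 64)/(k**2 + 11*k + 30)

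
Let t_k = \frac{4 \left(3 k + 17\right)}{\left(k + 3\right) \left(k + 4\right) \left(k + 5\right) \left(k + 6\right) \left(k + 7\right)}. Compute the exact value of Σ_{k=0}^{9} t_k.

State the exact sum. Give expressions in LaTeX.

Ratio r(k) = (k + 3)*(3*k + 20)/((k + 8)*(3*k + 17)).
Normal form (A,B,C) = (k + 3, k + 8, k + 17/3).
Solve (k + 3)·f(k+1) − (k + 7)·f(k) = k + 17/3.
deg f ≤ 4 (via 1,1,1).
Solve for f: f(k) = k*(k + 5)*(k**2 + 13*k + 54)/216 (degree 4 ≤ 4).
Get s_k = R·t_k = k*(k**2 + 13*k + 54)/(18*(k**3 + 13*k**2 + 54*k + 72)) with R(k) = B(k−1)f(k)/C(k) = k*(k + 5)*(k + 7)*(k**2 + 13*k + 54)/(72*(3*k + 17)).
Verify: 4*(3*k + 17)/(k**5 + 25*k**4 + 245*k**3 + 1175*k**2 + 2754*k + 2520) matches t_k.
Sum = s_(10) − s_(0); s_(10) = 355/6552, s_(0) = 0 ⇒ 355/6552.

Σ = 355/6552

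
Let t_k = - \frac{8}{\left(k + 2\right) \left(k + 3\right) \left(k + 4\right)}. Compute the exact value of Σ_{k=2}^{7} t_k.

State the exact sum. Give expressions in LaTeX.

Σ = -9/55

Compute t_(k+1)/t_k: get (k + 2)/(k + 5).
Normal form (A,B,C) = (k + 2, k + 5, 1).
Solve (k + 2)·f(k+1) − (k + 4)·f(k) = 1.
deg f ≤ 2 (via 1,1,0).
Match coefficients ⇒ f(k) = k*(k + 5)/12.
Certificate R = B(k−1)f/C = k*(k + 4)*(k + 5)/12 gives s_k = 2*k*(-k - 5)/(3*(k + 2)*(k + 3)).
s_(k+1) − s_k = -8/(k**3 + 9*k**2 + 26*k + 24) = t_k.
Sum = s_(8) − s_(2); s_(8) = -104/165, s_(2) = -7/15 ⇒ -9/55.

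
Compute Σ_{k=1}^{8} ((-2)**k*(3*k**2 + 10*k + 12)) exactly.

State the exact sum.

Σ = 51702

r(k) = 2*(-3*k**2 - 16*k - 25)/(3*k**2 + 10*k + 12) after simplifying.
Factor: A=-2; B=1; C=k**2 + 10*k/3 + 4.
Set up (-2)·f(k+1) − (1)·f(k) − (k**2 + 10*k/3 + 4) = 0.
d = 2 from the (0,0,2) case.
Solving with deg f ≤ 2: f(k) = -(k**2 + 2*k + 2)/3.
Then R = B(k−1)f/C = -(k**2 + 2*k + 2)/(3*k**2 + 10*k + 12), so s_k = R(k)·t_k = (-2)**k*(-k**2 - 2*k - 2).
Δs = (-2)**k*(3*k**2 + 10*k + 12), as required.
Σ_(k=1)^(8) t_k = s_(9) − s_(1) = 51712 − (10) = 51702.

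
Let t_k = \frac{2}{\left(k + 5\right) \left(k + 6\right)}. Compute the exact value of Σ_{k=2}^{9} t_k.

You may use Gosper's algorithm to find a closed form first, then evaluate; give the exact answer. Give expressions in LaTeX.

Σ = 16/105

Step 1: r(k) = (k + 5)/(k + 7).
Gosper form: A/B · C(k+1)/C(k) with A=k + 5, B=k + 7, C=1.
f must satisfy (k + 5)·f(k+1) − (k + 6)·f(k) = 1.
Bound: deg f ≤ 1.
Match coefficients ⇒ f(k) = k/5.
Certificate R = B(k−1)f/C = k*(k + 6)/5 gives s_k = 2*k/(5*(k + 5)).
Δs = 2/(k**2 + 11*k + 30), as required.
Evaluate s at k=10 and k=2: 4/15 and 4/35; difference 16/105.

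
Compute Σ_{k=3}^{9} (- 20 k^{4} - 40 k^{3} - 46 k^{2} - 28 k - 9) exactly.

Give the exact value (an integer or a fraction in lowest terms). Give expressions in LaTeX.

The ratio is (20*k**4 + 120*k**3 + 286*k**2 + 320*k + 143)/(20*k**4 + 40*k**3 + 46*k**2 + 28*k + 9).
Factor: A=1; B=1; C=k**4 + 2*k**3 + 23*k**2/10 + 7*k/5 + 9/20.
Need (1)·f(k+1) − (1)·f(k) = k**4 + 2*k**3 + 23*k**2/10 + 7*k/5 + 9/20.
d = 5 from the (0,0,4) case.
Solve for f: f(k) = k*(4*k**4 + 2*k**2 + k + 2)/20 (degree 5 ≤ 5).
Certificate R = B(k−1)f/C = k*(4*k**4 + 2*k**2 + k + 2)/(20*k**4 + 40*k**3 + 46*k**2 + 28*k + 9) gives s_k = k*(-4*k**4 - 2*k**2 - k - 2).
Verify: -20*k**4 - 40*k**3 - 46*k**2 - 28*k - 9 matches t_k.
Sum = s_(10) − s_(3); s_(10) = -402120, s_(3) = -1041 ⇒ -401079.

Σ = -401079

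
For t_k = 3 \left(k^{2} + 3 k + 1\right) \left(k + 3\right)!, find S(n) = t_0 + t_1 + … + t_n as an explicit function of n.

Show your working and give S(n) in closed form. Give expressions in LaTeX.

S(n) = 3 n \left(n + 4\right)! + 18

Step 1: r(k) = (k + 4)*(3*k + (k + 1)**2 + 4)/(k**2 + 3*k + 1).
A = k + 4, B = 1, C = k**2 + 3*k + 1.
Key eq: (k + 4)·f(k+1) = (1)·f(k) + (k**2 + 3*k + 1).
deg f ≤ 1 (via 1,0,2).
Solving with deg f ≤ 1: f(k) = k - 1.
Get s_k = R·t_k = 3*(k - 1)*factorial(k + 3) with R(k) = B(k−1)f(k)/C(k) = (k - 1)/(k**2 + 3*k + 1).
Check: Δs_k = 3*(k**2 + 3*k + 1)*factorial(k + 3). ✓
Evaluate: s_(n+1) = 3*n*factorial(n + 4); subtract s_(0) = -18 ⇒ S(n) = 3*n*factorial(n + 4) + 18.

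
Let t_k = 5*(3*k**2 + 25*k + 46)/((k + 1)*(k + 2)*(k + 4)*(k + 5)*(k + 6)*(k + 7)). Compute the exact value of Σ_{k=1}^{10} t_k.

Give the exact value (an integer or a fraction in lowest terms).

Ratio r(k) = (k + 1)*(k + 4)*(25*k + 3*(k + 1)**2 + 71)/((k + 3)*(k + 8)*(3*k**2 + 25*k + 46)).
Normal form (A,B,C) = (k + 1, k + 8, k**3 + 34*k**2/3 + 121*k/3 + 46).
Need (k + 1)·f(k+1) − (k + 7)·f(k) = k**3 + 34*k**2/3 + 121*k/3 + 46.
d = 6 from the (1,1,3) case.
Coefficient equations give f(k) = k*(k + 2)*(k + 3)*(k + 5)*(k**2 + 11*k + 34)/72.
So s_k = (B(k−1)f/C)·t_k = (k*(k + 2)*(k + 5)*(k + 7)*(k**2 + 11*k + 34)/(24*(3*k**2 + 25*k + 46)))·t_k = 5*k*(k**2 + 11*k + 34)/(24*(k**3 + 11*k**2 + 34*k + 24)).
Δs = 5*(3*k**2 + 25*k + 46)/(k**6 + 25*k**5 + 247*k**4 + 1219*k**3 + 3112*k**2 + 3796*k + 1680), as required.
Σ_(k=1)^(10) t_k = s_(11) − s_(1) = 253/1224 − (23/168) = 299/4284.

Σ = 299/4284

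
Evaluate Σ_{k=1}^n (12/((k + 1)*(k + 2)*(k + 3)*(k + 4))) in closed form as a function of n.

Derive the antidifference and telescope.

The ratio is (k + 1)/(k + 5).
Normal form (A,B,C) = (k + 1, k + 5, 1).
Solve (k + 1)·f(k+1) − (k + 4)·f(k) = 1.
Bound: deg f ≤ 3.
A polynomial solution: f(k) = k*(k**2 + 6*k + 11)/18.
Certificate R = B(k−1)f/C = k*(k + 4)*(k**2 + 6*k + 11)/18 gives s_k = 2*k*(k**2 + 6*k + 11)/(3*(k + 1)*(k + 2)*(k + 3)).
Δs = 12/(k**4 + 10*k**3 + 35*k**2 + 50*k + 24), as required.
Evaluate: s_(n+1) = 2*(n**3 + 9*n**2 + 26*n + 18)/(3*(n**3 + 9*n**2 + 26*n + 24)); subtract s_(1) = 1/2 ⇒ S(n) = n*(n**2 + 9*n + 26)/(6*(n**3 + 9*n**2 + 26*n + 24)).

S(n) = n*(n**2 + 9*n + 26)/(6*(n**3 + 9*n**2 + 26*n + 24))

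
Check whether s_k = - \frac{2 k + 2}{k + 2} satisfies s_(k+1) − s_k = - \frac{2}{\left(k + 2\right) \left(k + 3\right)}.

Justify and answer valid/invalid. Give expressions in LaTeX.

s_(k+1) = 2*(-k - 2)/(k + 3)
s_(k+1) − s_k = -2/(k**2 + 5*k + 6)
(s_(k+1) − s_k) − t_k = 0

valid (s_(k+1) − s_k reduces to t_k)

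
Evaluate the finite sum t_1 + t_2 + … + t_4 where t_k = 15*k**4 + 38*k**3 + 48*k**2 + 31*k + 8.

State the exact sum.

Σ = 10892

The ratio is (15*k**4 + 98*k**3 + 252*k**2 + 301*k + 140)/(15*k**4 + 38*k**3 + 48*k**2 + 31*k + 8).
So A=1 and B=1, with C=k**4 + 38*k**3/15 + 16*k**2/5 + 31*k/15 + 8/15.
Key eq: (1)·f(k+1) = (1)·f(k) + (k**4 + 38*k**3/15 + 16*k**2/5 + 31*k/15 + 8/15).
d = 5 from the (0,0,4) case.
Match coefficients ⇒ f(k) = k**2*(3*k**3 + 2*k**2 + 2*k + 1)/15.
R(k) = B(k−1)·f(k)/C(k) = k**2*(3*k**3 + 2*k**2 + 2*k + 1)/(15*k**4 + 38*k**3 + 48*k**2 + 31*k + 8); s_k = R·t_k = k**2*(3*k**3 + 2*k**2 + 2*k + 1).
Δs = 15*k**4 + 38*k**3 + 48*k**2 + 31*k + 8, as required.
Telescoping: Σ = s_(5) − s_(1) = 10900 − (8) = 10892.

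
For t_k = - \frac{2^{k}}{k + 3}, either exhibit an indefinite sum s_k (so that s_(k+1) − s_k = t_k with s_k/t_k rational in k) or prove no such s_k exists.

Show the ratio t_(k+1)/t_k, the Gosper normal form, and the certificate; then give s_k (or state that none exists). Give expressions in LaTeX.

no hypergeometric antidifference exists

r(k) = 2*(k + 3)/(k + 4) after simplifying.
So A=2*k + 6 and B=k + 4, with C=1.
Need (2*k + 6)·f(k+1) − (k + 3)·f(k) = 1.
deg f ≤ -1 (via 1,1,0).
d = -1 < 0 ⇒ no nonzero polynomial f; not summable.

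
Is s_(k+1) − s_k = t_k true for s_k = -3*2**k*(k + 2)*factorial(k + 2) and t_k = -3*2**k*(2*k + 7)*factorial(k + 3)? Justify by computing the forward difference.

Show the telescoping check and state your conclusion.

s_(k+1) = -6*2**k*(k + 3)*factorial(k + 3)
s_(k+1) − s_k = -3*2**k*(2*k**2 + 11*k + 16)*factorial(k + 2)
(s_(k+1) − s_k) − t_k = 3*2**k*(2*k + 5)*factorial(k + 2)

Invalid: residual 3*2**k*(2*k + 5)*factorial(k + 2) ≠ 0.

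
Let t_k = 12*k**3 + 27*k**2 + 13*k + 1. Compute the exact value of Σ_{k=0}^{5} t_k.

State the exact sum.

Σ = 4386

r(k) = (12*k**3 + 63*k**2 + 103*k + 53)/(12*k**3 + 27*k**2 + 13*k + 1) after simplifying.
Gosper form: A/B · C(k+1)/C(k) with A=1, B=1, C=k**3 + 9*k**2/4 + 13*k/12 + 1/12.
f must satisfy (1)·f(k+1) − (1)·f(k) = k**3 + 9*k**2/4 + 13*k/12 + 1/12.
Degrees (0,0,3) ⇒ d ≤ 4.
Solve for f: f(k) = k*(3*k**3 + 3*k**2 - 4*k - 1)/12 (degree 4 ≤ 4).
Get s_k = R·t_k = k*(3*k**3 + 3*k**2 - 4*k - 1) with R(k) = B(k−1)f(k)/C(k) = k*(3*k**3 + 3*k**2 - 4*k - 1)/(12*k**3 + 27*k**2 + 13*k + 1).
s_(k+1) − s_k = 12*k**3 + 27*k**2 + 13*k + 1 = t_k.
Evaluate s at k=6 and k=0: 4386 and 0; difference 4386.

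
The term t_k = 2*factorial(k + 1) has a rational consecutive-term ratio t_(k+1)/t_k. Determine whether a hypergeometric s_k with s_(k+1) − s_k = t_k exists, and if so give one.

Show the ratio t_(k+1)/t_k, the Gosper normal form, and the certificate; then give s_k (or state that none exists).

t_(k+1)/t_k = k + 2.
Take A(k)=k + 2, B(k)=1, C(k)=1.
Solve (k + 2)·f(k+1) − (1)·f(k) = 1.
Bound: deg f ≤ -1.
d = -1 < 0 ⇒ no nonzero polynomial f; not summable.

no hypergeometric antidifference exists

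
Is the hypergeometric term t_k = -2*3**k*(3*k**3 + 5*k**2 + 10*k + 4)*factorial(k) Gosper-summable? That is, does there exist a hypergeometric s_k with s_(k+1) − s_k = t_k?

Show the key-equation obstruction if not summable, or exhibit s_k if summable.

Yes. s_k = -2*3**k*(k**2 - k + 2)*factorial(k).

Compute t_(k+1)/t_k: get 3*(3*k**4 + 17*k**3 + 43*k**2 + 51*k + 22)/(3*k**3 + 5*k**2 + 10*k + 4).
A = 3*k + 3, B = 1, C = k**3 + 5*k**2/3 + 10*k/3 + 4/3.
f must satisfy (3*k + 3)·f(k+1) − (1)·f(k) = k**3 + 5*k**2/3 + 10*k/3 + 4/3.
Degrees (1,0,3) ⇒ d ≤ 2.
Solve for f: f(k) = (k**2 - k + 2)/3 (degree 2 ≤ 2).
So s_k = (B(k−1)f/C)·t_k = ((k**2 - k + 2)/(3*k**3 + 5*k**2 + 10*k + 4))·t_k = -2*3**k*(k**2 - k + 2)*factorial(k).
Verify: -2*3**k*(3*k**3 + 5*k**2 + 10*k + 4)*factorial(k) matches t_k.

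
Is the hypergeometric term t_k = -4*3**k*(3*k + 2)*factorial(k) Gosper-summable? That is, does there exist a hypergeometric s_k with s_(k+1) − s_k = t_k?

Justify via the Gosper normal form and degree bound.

r(k) = 3*(k + 1)*(3*k + 5)/(3*k + 2) after simplifying.
Take A(k)=3*k + 3, B(k)=1, C(k)=k + 2/3.
Set up (3*k + 3)·f(k+1) − (1)·f(k) − (k + 2/3) = 0.
From deg A=1, deg B=0, deg C=1: d=0.
Solving with deg f ≤ 0: f(k) = 1/3.
Get s_k = R·t_k = -4*3**k*factorial(k) with R(k) = B(k−1)f(k)/C(k) = 1/(3*k + 2).
s_(k+1) − s_k = -4*3**k*(3*k + 2)*factorial(k) = t_k.

Yes. s_k = -4*3**k*factorial(k).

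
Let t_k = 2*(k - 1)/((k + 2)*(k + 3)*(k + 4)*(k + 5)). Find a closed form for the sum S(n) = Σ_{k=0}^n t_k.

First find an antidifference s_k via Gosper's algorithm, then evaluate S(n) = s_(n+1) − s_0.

Ratio r(k) = k*(k + 2)/((k - 1)*(k + 6)).
So A=k + 2 and B=k + 6, with C=k - 1.
Key eq: (k + 2)·f(k+1) = (k + 5)·f(k) + (k - 1).
d = 3 from the (1,1,1) case.
A polynomial solution: f(k) = -k/2.
So s_k = (B(k−1)f/C)·t_k = (-k*(k + 5)/(2*(k - 1)))·t_k = -k/((k + 2)*(k + 3)*(k + 4)).
Check: Δs_k = 2*(k - 1)/(k**4 + 14*k**3 + 71*k**2 + 154*k + 120). ✓
Telescope: S(n) = s_(n+1) − s_(0) = (-n - 1)/(n**3 + 12*n**2 + 47*n + 60) − (0) = (-n - 1)/(n**3 + 12*n**2 + 47*n + 60).

S(n) = (-n - 1)/(n**3 + 12*n**2 + 47*n + 60)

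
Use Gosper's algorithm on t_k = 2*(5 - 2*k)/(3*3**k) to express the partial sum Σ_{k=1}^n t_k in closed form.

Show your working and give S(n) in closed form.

Step 1: r(k) = (2*k - 3)/(3*(2*k - 5)).
So A=1/3 and B=1, with C=k - 5/2.
Set up (1/3)·f(k+1) − (1)·f(k) − (k - 5/2) = 0.
Degrees (0,0,1) ⇒ d ≤ 1.
Coefficient equations give f(k) = -3*(k - 2)/2.
R(k) = B(k−1)·f(k)/C(k) = -3*(k - 2)/(2*k - 5); s_k = R·t_k = 2*(k - 2)/3**k.
Verify: 2*(5 - 2*k)/(3*3**k) matches t_k.
s_(n+1) = 2*3**(-n - 1)*(n - 1) and s_(1) = -2/3, so S(n) = 2*3**(-n - 1)*(3**n + n - 1).

S(n) = 2*3**(-n - 1)*(3**n + n - 1)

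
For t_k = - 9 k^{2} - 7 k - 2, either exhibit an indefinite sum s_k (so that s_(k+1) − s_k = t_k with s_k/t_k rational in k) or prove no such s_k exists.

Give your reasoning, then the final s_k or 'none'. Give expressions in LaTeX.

s_k = k^{2} \left(1 - 3 k\right)

t_(k+1)/t_k = (9*k**2 + 25*k + 18)/(9*k**2 + 7*k + 2).
Gosper form: A/B · C(k+1)/C(k) with A=1, B=1, C=k**2 + 7*k/9 + 2/9.
Set up (1)·f(k+1) − (1)·f(k) − (k**2 + 7*k/9 + 2/9) = 0.
deg f ≤ 3 (via 0,0,2).
Match coefficients ⇒ f(k) = k**2*(3*k - 1)/9.
Certificate R = B(k−1)f/C = k**2*(3*k - 1)/(9*k**2 + 7*k + 2) gives s_k = k**2*(1 - 3*k).
s_(k+1) − s_k = -9*k**2 - 7*k - 2 = t_k.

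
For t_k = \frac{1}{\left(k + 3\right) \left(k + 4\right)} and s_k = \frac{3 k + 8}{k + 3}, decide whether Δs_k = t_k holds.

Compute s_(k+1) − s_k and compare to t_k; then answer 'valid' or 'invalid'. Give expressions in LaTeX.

s_(k+1) = (3*k + 11)/(k + 4)
s_(k+1) − s_k = 1/(k**2 + 7*k + 12)
(s_(k+1) − s_k) − t_k = 0

Valid — Δs_k = t_k.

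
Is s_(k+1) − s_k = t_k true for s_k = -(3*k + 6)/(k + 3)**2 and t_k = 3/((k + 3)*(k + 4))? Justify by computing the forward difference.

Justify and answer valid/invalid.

Invalid: residual 3*(-2*k - 7)/(k**4 + 14*k**3 + 73*k**2 + 168*k + 144) ≠ 0.

s_(k+1) = 3*(-k - 3)/(k + 4)**2
s_(k+1) − s_k = 3*(k**2 + 5*k + 5)/(k**4 + 14*k**3 + 73*k**2 + 168*k + 144)
(s_(k+1) − s_k) − t_k = 3*(-2*k - 7)/(k**4 + 14*k**3 + 73*k**2 + 168*k + 144)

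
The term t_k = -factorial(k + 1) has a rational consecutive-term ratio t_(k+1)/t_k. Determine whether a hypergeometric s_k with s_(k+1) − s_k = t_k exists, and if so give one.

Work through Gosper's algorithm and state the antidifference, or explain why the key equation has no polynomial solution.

none — t_k is not Gosper-summable

Compute t_(k+1)/t_k: get k + 2.
Take A(k)=k + 2, B(k)=1, C(k)=1.
f must satisfy (k + 2)·f(k+1) − (1)·f(k) = 1.
Degrees (1,0,0) ⇒ d ≤ -1.
deg f ≤ -1 is impossible — no certificate.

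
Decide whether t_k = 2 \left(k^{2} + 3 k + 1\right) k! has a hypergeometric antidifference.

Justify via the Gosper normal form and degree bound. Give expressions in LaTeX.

Yes. s_k = 2 \left(k + 2\right) k!.

r(k) = (k + 1)*(3*k + (k + 1)**2 + 4)/(k**2 + 3*k + 1) after simplifying.
A = k + 1, B = 1, C = k**2 + 3*k + 1.
Solve (k + 1)·f(k+1) − (1)·f(k) = k**2 + 3*k + 1.
Degrees (1,0,2) ⇒ d ≤ 1.
Solving with deg f ≤ 1: f(k) = k + 2.
Certificate R = B(k−1)f/C = (k + 2)/(k**2 + 3*k + 1) gives s_k = 2*(k + 2)*factorial(k).
Verify: 2*(k**2 + 3*k + 1)*factorial(k) matches t_k.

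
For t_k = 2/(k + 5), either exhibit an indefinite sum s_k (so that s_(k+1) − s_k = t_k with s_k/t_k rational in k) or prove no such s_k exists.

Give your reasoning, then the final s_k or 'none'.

none (Gosper's algorithm certifies no s_k)

t_(k+1)/t_k = (k + 5)/(k + 6).
Take A(k)=k + 5, B(k)=k + 6, C(k)=1.
Key eq: (k + 5)·f(k+1) = (k + 5)·f(k) + (1).
From deg A=1, deg B=1, deg C=0: d=0.
Put f(k) = c0: A·f(k+1) − B(k−1)·f(k) − C = -1; need -1 = 0 — inconsistent ⇒ no f, not summable.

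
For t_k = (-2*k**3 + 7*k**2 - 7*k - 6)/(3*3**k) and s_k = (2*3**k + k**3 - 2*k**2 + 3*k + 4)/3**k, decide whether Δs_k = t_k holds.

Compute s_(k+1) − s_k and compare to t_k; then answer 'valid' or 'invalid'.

s_(k+1) = (6*3**k + k**3 + k**2 + 2*k + 6)/(3*3**k)
s_(k+1) − s_k = (-2*k**3 + 7*k**2 - 7*k - 6)/(3*3**k)
(s_(k+1) − s_k) − t_k = 0

Valid: the claim telescopes to t_k.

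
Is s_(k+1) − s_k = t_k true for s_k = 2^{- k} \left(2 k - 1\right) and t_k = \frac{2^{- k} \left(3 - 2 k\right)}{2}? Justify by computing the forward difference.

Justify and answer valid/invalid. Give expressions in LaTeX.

s_(k+1) = (2*k + 1)/(2*2**k)
s_(k+1) − s_k = (3 - 2*k)/(2*2**k)
(s_(k+1) − s_k) − t_k = 0

Valid: the claim telescopes to t_k.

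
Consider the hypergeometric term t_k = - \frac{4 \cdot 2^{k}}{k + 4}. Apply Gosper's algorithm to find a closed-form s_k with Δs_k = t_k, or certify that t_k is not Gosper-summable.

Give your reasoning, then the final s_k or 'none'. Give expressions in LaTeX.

The ratio is 2*(k + 4)/(k + 5).
Take A(k)=2*k + 8, B(k)=k + 5, C(k)=1.
Set up (2*k + 8)·f(k+1) − (k + 4)·f(k) − (1) = 0.
Degrees (1,1,0) ⇒ d ≤ -1.
Negative degree bound (-1): no f exists, t_k not Gosper-summable.

none — t_k is not Gosper-summable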